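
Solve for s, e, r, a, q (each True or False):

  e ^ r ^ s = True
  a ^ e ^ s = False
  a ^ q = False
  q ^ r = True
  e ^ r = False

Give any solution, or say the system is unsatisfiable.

s = True, e = False, r = False, a = True, q = True

e ^ r ^ s = F ^ F ^ T = True ✓
a ^ e ^ s = T ^ F ^ T = False ✓
a ^ q = T ^ T = False ✓
q ^ r = T ^ F = True ✓
e ^ r = F ^ F = False ✓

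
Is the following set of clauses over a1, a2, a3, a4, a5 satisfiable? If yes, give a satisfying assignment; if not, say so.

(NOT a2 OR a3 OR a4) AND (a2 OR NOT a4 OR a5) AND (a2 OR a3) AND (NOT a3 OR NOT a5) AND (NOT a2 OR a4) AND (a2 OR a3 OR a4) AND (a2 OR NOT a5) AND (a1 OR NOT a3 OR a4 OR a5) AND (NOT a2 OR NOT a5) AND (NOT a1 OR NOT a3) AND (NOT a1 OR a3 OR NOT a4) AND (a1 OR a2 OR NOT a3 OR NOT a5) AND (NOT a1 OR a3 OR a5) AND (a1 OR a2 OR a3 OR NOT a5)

Try a1 = True:
  (NOT a1 OR NOT a3) forces a3 = False.
  (a2 OR a3) forces a2 = True.
  (NOT a2 OR a3 OR a4) forces a4 = True.
  clause (NOT a1 OR a3 OR NOT a4) is falsified — backtrack.
So a1 = False.
Set a2 = True.
  then (NOT a2 OR a4) forces a4 = True.
  then (NOT a2 OR NOT a5) forces a5 = False.
Set a3 = True.
All clauses satisfied.

a1=F; a2=T; a3=T; a4=T; a5=F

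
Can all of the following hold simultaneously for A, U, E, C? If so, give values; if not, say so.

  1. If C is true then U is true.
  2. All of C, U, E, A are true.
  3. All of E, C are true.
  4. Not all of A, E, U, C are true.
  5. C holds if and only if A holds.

Case U = True:
  (2) forces C = True.
  (2) forces E = True.
  (2) forces A = True.
  Constraint (4) is violated (A=T, E=T, U=T, C=T) — contradiction.
Case U = False:
  Constraint (2) is violated (U=F) — contradiction.
Both cases fail — unsatisfiable.

Unsatisfiable — no assignment works.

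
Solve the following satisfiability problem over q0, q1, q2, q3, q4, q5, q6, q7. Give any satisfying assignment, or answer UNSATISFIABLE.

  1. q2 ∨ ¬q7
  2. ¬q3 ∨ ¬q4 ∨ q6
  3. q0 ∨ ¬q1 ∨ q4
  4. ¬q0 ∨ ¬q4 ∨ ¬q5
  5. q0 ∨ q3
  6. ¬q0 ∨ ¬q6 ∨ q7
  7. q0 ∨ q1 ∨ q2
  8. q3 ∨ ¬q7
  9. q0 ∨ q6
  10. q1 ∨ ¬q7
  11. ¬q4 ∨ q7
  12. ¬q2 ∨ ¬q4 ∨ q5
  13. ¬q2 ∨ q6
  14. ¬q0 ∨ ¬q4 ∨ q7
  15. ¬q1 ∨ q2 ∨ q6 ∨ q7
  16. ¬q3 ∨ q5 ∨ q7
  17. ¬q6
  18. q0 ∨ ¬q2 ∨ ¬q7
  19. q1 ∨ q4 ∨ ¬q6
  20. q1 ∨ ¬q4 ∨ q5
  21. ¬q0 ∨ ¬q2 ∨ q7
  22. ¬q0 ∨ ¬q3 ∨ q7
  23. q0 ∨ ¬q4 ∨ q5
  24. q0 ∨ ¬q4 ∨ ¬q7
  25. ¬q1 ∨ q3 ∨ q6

Unit clause (¬q6) forces q6 = False.
In (q0 ∨ q6) only q0 is left, so q0 = True.
In (¬q2 ∨ q6) only ¬q2 is left, so q2 = False.
In (q2 ∨ ¬q7) only ¬q7 is left, so q7 = False.
In (¬q4 ∨ q7) only ¬q4 is left, so q4 = False.
In (¬q1 ∨ q2 ∨ q6 ∨ q7) only ¬q1 is left, so q1 = False.
In (¬q0 ∨ ¬q3 ∨ q7) only ¬q3 is left, so q3 = False.
Set q5 = False.
All clauses satisfied.

q0 = True; q1 = False; q2 = False; q3 = False; q4 = False; q5 = False; q6 = False; q7 = False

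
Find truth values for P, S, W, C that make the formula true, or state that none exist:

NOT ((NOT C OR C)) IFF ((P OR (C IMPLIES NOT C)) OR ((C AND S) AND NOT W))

P = False, S = False, W = True, C = True

  NOT ((NOT C OR C)) IFF ((P OR (C IMPLIES NOT C)) OR ((C AND S) AND NOT W)) = True
    NOT ((NOT C OR C)) = False
      NOT C OR C = True
        NOT C = False
    (P OR (C IMPLIES NOT C)) OR ((C AND S) AND NOT W) = False
      P OR (C IMPLIES NOT C) = False
        C IMPLIES NOT C = False
          NOT C = False
      (C AND S) AND NOT W = False
        C AND S = False
        NOT W = False
The formula evaluates to True.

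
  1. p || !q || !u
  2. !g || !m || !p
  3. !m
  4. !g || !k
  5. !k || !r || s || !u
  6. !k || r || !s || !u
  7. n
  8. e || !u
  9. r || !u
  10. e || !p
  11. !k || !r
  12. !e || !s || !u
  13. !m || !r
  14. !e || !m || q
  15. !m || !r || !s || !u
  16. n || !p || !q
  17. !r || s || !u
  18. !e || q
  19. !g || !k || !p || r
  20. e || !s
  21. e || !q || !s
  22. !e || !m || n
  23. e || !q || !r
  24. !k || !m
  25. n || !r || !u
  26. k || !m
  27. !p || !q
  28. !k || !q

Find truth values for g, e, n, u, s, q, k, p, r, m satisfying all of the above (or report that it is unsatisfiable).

g = False; e = False; n = True; u = False; s = False; q = False; k = False; p = False; r = True; m = False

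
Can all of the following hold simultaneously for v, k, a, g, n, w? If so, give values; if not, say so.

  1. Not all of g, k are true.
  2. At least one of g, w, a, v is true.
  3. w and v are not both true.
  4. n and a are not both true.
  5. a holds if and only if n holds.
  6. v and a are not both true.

v=T; k=T; a=F; g=F; n=F; w=F

  (1) {g, k}: 1/2 true — not all ✓
  (2) {g, w, a, v}: 1 true — at least one ✓
  (3) w=F, v=T — not both ✓
  (4) n=F, a=F — not both ✓
  (5) a=F, n=F — same ✓
  (6) v=T, a=F — not both ✓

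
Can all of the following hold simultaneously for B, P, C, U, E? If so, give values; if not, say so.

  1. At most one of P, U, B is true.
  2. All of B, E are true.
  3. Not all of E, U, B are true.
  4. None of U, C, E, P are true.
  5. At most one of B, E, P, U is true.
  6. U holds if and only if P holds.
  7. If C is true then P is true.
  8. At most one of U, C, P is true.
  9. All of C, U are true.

Unsatisfiable — no assignment works.

Case C = True:
  Constraint (4) is violated (C=T) — contradiction.
Case C = False:
  Constraint (9) is violated (C=F) — contradiction.
Both cases fail — unsatisfiable.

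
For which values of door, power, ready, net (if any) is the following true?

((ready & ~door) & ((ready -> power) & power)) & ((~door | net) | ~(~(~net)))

door = False, power = True, ready = True, net = False

  (ready & ~door) & ((ready -> power) & power) = True
    ready & ~door = True
      ~door = True
    (ready -> power) & power = True
      ready -> power = True
  (~door | net) | ~(~(~net)) = True
    ~door | net = True
      ~door = True
    ~(~(~net)) = True
      ~(~net) = False
        ~net = True
Both conjuncts True, so the formula holds.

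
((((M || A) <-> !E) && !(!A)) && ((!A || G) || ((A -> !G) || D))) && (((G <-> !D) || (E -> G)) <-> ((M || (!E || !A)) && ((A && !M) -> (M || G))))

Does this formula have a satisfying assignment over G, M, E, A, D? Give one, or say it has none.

G: True, M: True, E: False, A: True, D: True

  (((M || A) <-> !E) && !(!A)) && ((!A || G) || ((A -> !G) || D)) = True
    ((M || A) <-> !E) && !(!A) = True
      (M || A) <-> !E = True
        M || A = True
        !E = True
      !(!A) = True
        !A = False
    (!A || G) || ((A -> !G) || D) = True
      !A || G = True
        !A = False
      (A -> !G) || D = True
        A -> !G = False
          !G = False
  ((G <-> !D) || (E -> G)) <-> ((M || (!E || !A)) && ((A && !M) -> (M || G))) = True
    (G <-> !D) || (E -> G) = True
      G <-> !D = False
        !D = False
      E -> G = True
    (M || (!E || !A)) && ((A && !M) -> (M || G)) = True
      M || (!E || !A) = True
        !E || !A = True
          !E = True
          !A = False
      (A && !M) -> (M || G) = True
        A && !M = False
          !M = False
        M || G = True
Both conjuncts True, so the formula holds.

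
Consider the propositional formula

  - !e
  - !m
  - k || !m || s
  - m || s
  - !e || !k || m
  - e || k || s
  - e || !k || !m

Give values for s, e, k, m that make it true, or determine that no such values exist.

Unit clause (!e) forces e = False.
Unit clause (!m) forces m = False.
In (m || s) only s is left, so s = True.
Set k = True.
Check each clause:
  (!e): !e holds.
  (!m): !m holds.
  (k || !m || s): k holds.
  (m || s): s holds.
  (!e || !k || m): !e holds.
  (e || k || s): k holds.
  (e || !k || !m): !m holds.
All clauses satisfied.

s = True, e = False, k = True, m = False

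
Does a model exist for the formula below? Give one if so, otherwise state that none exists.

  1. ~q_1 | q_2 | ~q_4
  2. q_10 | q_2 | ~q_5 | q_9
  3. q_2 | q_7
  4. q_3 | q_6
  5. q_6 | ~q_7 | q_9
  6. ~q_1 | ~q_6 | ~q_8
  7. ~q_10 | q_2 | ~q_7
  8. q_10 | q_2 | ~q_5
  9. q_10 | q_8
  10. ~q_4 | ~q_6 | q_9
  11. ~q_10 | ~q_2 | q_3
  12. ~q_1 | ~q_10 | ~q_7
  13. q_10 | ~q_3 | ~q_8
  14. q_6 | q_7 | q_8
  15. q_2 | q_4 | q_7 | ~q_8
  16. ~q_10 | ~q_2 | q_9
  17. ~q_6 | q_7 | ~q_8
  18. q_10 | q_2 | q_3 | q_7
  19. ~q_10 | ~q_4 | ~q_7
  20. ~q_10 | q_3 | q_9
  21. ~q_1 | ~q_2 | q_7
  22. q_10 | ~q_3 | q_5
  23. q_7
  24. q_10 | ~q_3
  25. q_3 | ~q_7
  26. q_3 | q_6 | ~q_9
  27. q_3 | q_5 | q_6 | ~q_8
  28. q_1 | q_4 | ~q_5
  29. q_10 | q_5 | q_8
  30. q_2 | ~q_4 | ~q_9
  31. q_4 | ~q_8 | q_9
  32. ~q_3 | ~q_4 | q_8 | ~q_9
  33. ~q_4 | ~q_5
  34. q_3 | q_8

q_1 = False; q_2 = True; q_3 = True; q_4 = False; q_5 = False; q_6 = True; q_7 = True; q_8 = True; q_9 = True; q_10 = True

Unit clause (q_7) forces q_7 = True.
In (q_3 | ~q_7) only q_3 is left, so q_3 = True.
In (q_10 | ~q_3) only q_10 is left, so q_10 = True.
In (~q_10 | q_2 | ~q_7) only q_2 is left, so q_2 = True.
In (~q_1 | ~q_10 | ~q_7) only ~q_1 is left, so q_1 = False.
In (~q_10 | ~q_2 | q_9) only q_9 is left, so q_9 = True.
In (~q_10 | ~q_4 | ~q_7) only ~q_4 is left, so q_4 = False.
In (q_1 | q_4 | ~q_5) only ~q_5 is left, so q_5 = False.
Set q_6 = True.
Set q_8 = True.
All clauses satisfied.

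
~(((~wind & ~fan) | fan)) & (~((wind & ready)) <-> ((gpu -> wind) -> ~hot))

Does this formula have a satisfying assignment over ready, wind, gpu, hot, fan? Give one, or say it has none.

ready = True; wind = True; gpu = True; hot = True; fan = False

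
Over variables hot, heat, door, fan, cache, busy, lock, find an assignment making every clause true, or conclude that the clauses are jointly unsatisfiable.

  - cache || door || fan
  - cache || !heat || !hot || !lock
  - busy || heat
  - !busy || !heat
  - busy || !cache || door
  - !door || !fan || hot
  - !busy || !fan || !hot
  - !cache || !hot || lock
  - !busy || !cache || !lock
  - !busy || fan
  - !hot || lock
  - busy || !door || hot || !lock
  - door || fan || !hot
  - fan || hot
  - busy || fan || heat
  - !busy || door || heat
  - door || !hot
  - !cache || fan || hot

Set hot = True.
  then (!hot || lock) forces lock = True.
  then (door || !hot) forces door = True.
Try heat = False:
  (busy || heat) forces busy = True.
  (!busy || !fan || !hot) forces fan = False.
  clause (!busy || fan) is falsified — backtrack.
So heat = True.
  then (cache || !heat || !hot || !lock) forces cache = True.
  then (!busy || !heat) forces busy = False.
Set fan = True.
All clauses satisfied.

hot = True, heat = True, door = True, fan = True, cache = True, busy = False, lock = True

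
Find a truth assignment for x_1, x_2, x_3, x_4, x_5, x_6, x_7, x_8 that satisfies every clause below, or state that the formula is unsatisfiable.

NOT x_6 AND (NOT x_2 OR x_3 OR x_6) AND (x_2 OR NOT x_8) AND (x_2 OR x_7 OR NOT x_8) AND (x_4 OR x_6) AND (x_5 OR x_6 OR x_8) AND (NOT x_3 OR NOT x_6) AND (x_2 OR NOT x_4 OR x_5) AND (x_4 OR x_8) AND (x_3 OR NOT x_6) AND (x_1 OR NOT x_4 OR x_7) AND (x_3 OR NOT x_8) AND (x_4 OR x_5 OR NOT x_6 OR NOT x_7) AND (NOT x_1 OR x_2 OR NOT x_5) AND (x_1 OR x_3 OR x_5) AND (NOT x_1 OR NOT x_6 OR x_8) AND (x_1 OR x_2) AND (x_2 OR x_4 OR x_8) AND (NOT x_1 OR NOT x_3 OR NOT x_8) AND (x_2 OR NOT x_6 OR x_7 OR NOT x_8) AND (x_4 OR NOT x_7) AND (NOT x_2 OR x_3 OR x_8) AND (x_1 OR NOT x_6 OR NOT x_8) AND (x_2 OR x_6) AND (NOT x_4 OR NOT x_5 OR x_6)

x_1 = False, x_2 = True, x_3 = True, x_4 = True, x_5 = False, x_6 = False, x_7 = True, x_8 = True

Unit clause (NOT x_6) forces x_6 = False.
In (x_4 OR x_6) only x_4 is left, so x_4 = True.
In (x_2 OR x_6) only x_2 is left, so x_2 = True.
In (NOT x_4 OR NOT x_5 OR x_6) only NOT x_5 is left, so x_5 = False.
In (NOT x_2 OR x_3 OR x_6) only x_3 is left, so x_3 = True.
In (x_5 OR x_6 OR x_8) only x_8 is left, so x_8 = True.
In (NOT x_1 OR NOT x_3 OR NOT x_8) only NOT x_1 is left, so x_1 = False.
In (x_1 OR NOT x_4 OR x_7) only x_7 is left, so x_7 = True.
All clauses satisfied.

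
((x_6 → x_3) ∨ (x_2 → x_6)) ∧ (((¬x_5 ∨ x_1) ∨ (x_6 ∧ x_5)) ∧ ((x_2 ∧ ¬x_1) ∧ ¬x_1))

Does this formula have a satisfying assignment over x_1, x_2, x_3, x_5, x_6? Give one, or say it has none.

x_1 = False, x_2 = True, x_3 = True, x_5 = False, x_6 = True

  (x_6 → x_3) ∨ (x_2 → x_6) = True
    x_6 → x_3 = True
    x_2 → x_6 = True
  ((¬x_5 ∨ x_1) ∨ (x_6 ∧ x_5)) ∧ ((x_2 ∧ ¬x_1) ∧ ¬x_1) = True
    (¬x_5 ∨ x_1) ∨ (x_6 ∧ x_5) = True
      ¬x_5 ∨ x_1 = True
        ¬x_5 = True
      x_6 ∧ x_5 = False
    (x_2 ∧ ¬x_1) ∧ ¬x_1 = True
      x_2 ∧ ¬x_1 = True
        ¬x_1 = True
      ¬x_1 = True
Both conjuncts True, so the formula holds.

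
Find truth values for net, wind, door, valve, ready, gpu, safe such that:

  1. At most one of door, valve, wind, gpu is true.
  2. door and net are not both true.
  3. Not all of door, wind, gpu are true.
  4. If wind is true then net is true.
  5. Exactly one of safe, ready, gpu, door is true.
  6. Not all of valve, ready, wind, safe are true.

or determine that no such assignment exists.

net: False, wind: False, door: False, valve: True, ready: False, gpu: False, safe: True

  (1) {door, valve, wind, gpu}: 1 true — at most one ✓
  (2) door=F, net=F — not both ✓
  (3) {door, wind, gpu}: 0/3 true — not all ✓
  (4) wind=F ⇒ net: vacuous ✓
  (5) {safe, ready, gpu, door}: 1 true — exactly one ✓
  (6) {valve, ready, wind, safe}: 2/4 true — not all ✓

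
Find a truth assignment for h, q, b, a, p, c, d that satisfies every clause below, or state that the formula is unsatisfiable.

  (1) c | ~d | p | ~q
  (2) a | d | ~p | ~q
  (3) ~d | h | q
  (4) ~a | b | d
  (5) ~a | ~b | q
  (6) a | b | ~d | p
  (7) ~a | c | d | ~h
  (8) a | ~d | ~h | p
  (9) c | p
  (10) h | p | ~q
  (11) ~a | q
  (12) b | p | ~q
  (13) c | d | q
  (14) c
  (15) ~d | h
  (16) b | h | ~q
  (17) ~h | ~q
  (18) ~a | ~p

Unit clause (c) forces c = True.
Set h = True.
  then (~h | ~q) forces q = False.
  then (~a | q) forces a = False.
Set b = True.
Set p = True.
Set d = True.
All clauses satisfied.

h = True; q = False; b = True; a = False; p = True; c = True; d = True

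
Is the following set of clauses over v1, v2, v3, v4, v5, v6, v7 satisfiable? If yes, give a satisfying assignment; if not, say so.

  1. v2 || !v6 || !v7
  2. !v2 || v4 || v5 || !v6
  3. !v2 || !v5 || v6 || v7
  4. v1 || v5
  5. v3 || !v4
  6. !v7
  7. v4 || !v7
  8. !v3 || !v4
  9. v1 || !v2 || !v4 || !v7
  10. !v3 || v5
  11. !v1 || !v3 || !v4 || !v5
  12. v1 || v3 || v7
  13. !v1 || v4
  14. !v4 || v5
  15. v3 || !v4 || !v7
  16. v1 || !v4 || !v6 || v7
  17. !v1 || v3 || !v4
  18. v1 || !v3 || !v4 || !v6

v1 = False, v2 = True, v3 = True, v4 = False, v5 = True, v6 = True, v7 = False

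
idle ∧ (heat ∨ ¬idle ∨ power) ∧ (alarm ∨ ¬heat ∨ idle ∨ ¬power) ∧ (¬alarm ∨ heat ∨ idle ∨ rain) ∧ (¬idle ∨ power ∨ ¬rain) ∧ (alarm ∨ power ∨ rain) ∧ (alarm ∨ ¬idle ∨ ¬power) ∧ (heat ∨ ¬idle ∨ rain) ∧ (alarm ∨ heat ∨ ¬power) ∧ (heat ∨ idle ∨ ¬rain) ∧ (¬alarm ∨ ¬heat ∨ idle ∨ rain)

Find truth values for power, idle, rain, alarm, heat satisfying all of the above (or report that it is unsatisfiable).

Unit clause (idle) forces idle = True.
Set power = True.
  then (alarm ∨ ¬idle ∨ ¬power) forces alarm = True.
Set rain = True.
Set heat = False.
All clauses satisfied.

power = True; idle = True; rain = True; alarm = True; heat = False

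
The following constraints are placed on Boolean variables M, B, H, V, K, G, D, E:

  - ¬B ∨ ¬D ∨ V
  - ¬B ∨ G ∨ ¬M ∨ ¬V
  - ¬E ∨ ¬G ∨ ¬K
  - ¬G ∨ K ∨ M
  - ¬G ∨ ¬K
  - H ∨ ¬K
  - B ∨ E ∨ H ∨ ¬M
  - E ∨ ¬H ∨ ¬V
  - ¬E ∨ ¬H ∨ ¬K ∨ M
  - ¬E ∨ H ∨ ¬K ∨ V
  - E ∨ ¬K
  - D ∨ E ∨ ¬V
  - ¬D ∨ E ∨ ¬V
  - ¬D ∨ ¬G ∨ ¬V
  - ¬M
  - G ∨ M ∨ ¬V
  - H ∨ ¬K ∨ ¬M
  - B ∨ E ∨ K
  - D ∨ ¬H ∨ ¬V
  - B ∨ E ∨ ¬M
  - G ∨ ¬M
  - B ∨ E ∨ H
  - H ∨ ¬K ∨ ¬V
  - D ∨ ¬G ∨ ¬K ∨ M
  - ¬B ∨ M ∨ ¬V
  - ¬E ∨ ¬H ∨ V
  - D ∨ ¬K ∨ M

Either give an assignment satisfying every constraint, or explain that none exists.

M = False, B = False, H = False, V = False, K = False, G = False, D = True, E = True

Unit clause (¬M) forces M = False.
Set B = False.
Set H = False.
  then (H ∨ ¬K) forces K = False.
  then (B ∨ E ∨ K) forces E = True.
  then (¬G ∨ K ∨ M) forces G = False.
  then (G ∨ M ∨ ¬V) forces V = False.
Set D = True.
All clauses satisfied.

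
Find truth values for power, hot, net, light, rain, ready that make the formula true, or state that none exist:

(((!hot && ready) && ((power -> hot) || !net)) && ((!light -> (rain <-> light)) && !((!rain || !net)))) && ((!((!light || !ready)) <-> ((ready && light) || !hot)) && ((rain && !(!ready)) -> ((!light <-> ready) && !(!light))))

Unsatisfiable — no assignment works.

Case ready = True: the formula simplifies to ((!hot && ((power -> hot) || !net)) && ((!light -> (rain <-> light)) && !((!rain || !net)))) && ((!(!light) <-> (light || !hot)) && (rain -> (!light && !(!light)))).
  hot = True: the conjunct !hot is False.
  hot = False: simplifies to ((!power || !net) && ((!light -> (rain <-> light)) && !((!rain || !net)))) && (!(!light) && (rain -> (!light && !(!light)))).
    light = True: simplifies to ((!power || !net) && !((!rain || !net))) && !rain.
      rain = True: the conjunct !rain is False.
      rain = False: the conjunct !((!rain || !net)) becomes !((True || !net)) = False.
    light = False: the conjunct !(!light) becomes !(!False) = False.
Case ready = False: the conjunct ready is False.
Both cases fail — unsatisfiable.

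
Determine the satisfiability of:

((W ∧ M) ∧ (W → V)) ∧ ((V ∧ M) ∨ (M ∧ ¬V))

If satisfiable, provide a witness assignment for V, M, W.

V=T; M=T; W=T

  (W ∧ M) ∧ (W → V) = True
    W ∧ M = True
    W → V = True
  (V ∧ M) ∨ (M ∧ ¬V) = True
    V ∧ M = True
    M ∧ ¬V = False
      ¬V = False
Both conjuncts True, so the formula holds.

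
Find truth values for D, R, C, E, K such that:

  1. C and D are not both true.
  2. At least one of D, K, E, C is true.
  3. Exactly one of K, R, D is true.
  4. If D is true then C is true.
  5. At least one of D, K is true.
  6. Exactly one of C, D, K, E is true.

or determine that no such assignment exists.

D = False, R = False, C = False, E = False, K = True

  (1) C=F, D=F — not both ✓
  (2) {D, K, E, C}: 1 true — at least one ✓
  (3) {K, R, D}: 1 true — exactly one ✓
  (4) D=F ⇒ C: vacuous ✓
  (5) {D, K}: 1 true — at least one ✓
  (6) {C, D, K, E}: 1 true — exactly one ✓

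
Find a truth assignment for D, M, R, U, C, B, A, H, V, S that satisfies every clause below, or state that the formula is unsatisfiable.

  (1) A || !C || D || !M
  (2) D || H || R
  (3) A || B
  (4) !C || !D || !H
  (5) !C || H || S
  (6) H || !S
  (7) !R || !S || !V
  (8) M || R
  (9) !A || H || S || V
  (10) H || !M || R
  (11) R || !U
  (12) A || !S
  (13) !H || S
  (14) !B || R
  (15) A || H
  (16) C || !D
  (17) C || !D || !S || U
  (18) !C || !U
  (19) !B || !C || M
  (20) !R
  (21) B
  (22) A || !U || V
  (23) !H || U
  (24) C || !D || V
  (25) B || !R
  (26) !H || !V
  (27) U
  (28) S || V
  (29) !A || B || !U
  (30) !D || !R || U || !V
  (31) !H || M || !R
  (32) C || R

Case U = True:
  (R || !U) forces R = True.
  Clause (!R) is falsified — contradiction.
Case U = False:
  Clause (U) is falsified — contradiction.
Both cases fail, so the formula is unsatisfiable.

Unsatisfiable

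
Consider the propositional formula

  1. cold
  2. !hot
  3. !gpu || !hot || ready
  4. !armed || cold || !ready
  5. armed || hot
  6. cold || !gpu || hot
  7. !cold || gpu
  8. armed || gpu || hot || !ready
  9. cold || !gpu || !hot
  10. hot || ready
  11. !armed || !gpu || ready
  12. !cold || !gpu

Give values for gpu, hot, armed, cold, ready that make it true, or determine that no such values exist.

Unsatisfiable — no assignment works.

Case gpu = True:
  (cold) forces cold = True.
  Clause (!cold || !gpu) is falsified — contradiction.
Case gpu = False:
  (cold) forces cold = True.
  Clause (!cold || gpu) is falsified — contradiction.
Both cases fail, so the formula is unsatisfiable.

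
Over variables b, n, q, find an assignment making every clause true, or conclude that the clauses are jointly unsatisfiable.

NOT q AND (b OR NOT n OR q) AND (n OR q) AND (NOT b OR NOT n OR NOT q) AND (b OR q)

Unit clause (NOT q) forces q = False.
In (n OR q) only n is left, so n = True.
In (b OR q) only b is left, so b = True.
Check each clause:
  (NOT q): NOT q holds.
  (b OR NOT n OR q): b holds.
  (n OR q): n holds.
  (NOT b OR NOT n OR NOT q): NOT q holds.
  (b OR q): b holds.
All clauses satisfied.

b = True, n = True, q = False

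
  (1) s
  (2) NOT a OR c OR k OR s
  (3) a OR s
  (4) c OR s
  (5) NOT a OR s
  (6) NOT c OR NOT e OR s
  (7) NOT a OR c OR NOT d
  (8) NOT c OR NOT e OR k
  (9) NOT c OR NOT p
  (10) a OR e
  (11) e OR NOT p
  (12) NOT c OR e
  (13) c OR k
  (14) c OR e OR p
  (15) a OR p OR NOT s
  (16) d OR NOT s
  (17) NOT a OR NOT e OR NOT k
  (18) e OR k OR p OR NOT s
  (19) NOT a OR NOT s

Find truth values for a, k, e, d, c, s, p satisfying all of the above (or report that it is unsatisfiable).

a: False, k: True, e: True, d: True, c: False, s: True, p: True

Unit clause (s) forces s = True.
In (d OR NOT s) only d is left, so d = True.
In (NOT a OR NOT s) only NOT a is left, so a = False.
In (a OR e) only e is left, so e = True.
In (a OR p OR NOT s) only p is left, so p = True.
In (NOT c OR NOT p) only NOT c is left, so c = False.
In (c OR k) only k is left, so k = True.
All clauses satisfied.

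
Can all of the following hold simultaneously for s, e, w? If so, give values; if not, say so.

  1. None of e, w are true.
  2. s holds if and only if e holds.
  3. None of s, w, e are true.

s = False, e = False, w = False

  (1) {e, w}: 0 true — none ✓
  (2) s=F, e=F — same ✓
  (3) {s, w, e}: 0 true — none ✓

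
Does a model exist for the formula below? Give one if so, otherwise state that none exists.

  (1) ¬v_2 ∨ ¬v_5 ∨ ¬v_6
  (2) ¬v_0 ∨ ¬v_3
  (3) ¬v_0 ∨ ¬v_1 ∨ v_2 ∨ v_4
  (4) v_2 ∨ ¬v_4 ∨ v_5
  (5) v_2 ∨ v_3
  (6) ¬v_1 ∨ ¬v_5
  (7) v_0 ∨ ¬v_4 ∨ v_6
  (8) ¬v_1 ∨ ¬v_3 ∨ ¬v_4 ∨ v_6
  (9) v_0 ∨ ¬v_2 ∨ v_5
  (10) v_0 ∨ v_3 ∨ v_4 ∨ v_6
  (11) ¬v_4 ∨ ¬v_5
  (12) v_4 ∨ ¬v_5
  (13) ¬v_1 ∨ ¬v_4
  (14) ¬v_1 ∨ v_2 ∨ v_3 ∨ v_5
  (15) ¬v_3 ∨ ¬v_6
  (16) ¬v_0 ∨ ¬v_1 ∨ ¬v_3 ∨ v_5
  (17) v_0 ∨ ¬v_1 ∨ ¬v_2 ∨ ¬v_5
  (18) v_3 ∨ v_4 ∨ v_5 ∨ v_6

v_0 = True, v_1 = False, v_2 = True, v_3 = False, v_4 = True, v_5 = False, v_6 = False

Set v_0 = True.
  then (¬v_0 ∨ ¬v_3) forces v_3 = False.
  then (v_2 ∨ v_3) forces v_2 = True.
Set v_1 = False.
Set v_4 = True.
  then (¬v_4 ∨ ¬v_5) forces v_5 = False.
Set v_6 = False.
All clauses satisfied.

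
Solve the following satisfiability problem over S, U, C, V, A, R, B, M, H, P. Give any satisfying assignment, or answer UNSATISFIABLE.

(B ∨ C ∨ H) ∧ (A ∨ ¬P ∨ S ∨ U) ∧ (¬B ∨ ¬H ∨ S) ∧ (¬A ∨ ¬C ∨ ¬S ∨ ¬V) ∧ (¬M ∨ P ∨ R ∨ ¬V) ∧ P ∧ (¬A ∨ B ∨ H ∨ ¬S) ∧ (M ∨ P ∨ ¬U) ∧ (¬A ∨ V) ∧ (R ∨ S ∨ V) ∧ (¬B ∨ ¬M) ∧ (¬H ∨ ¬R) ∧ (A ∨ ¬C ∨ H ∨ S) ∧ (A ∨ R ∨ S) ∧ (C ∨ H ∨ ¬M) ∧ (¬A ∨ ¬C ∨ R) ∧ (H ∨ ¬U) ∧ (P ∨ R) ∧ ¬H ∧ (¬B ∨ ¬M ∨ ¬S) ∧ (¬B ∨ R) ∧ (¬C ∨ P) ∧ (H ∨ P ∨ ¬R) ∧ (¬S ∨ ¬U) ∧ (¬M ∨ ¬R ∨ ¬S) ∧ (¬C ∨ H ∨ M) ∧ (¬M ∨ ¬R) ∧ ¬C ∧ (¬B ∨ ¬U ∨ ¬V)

Unit clause (P) forces P = True.
Unit clause (¬H) forces H = False.
Unit clause (¬C) forces C = False.
In (B ∨ C ∨ H) only B is left, so B = True.
In (¬B ∨ ¬M) only ¬M is left, so M = False.
In (H ∨ ¬U) only ¬U is left, so U = False.
In (¬B ∨ R) only R is left, so R = True.
Set S = False.
  then (A ∨ ¬P ∨ S ∨ U) forces A = True.
  then (¬A ∨ V) forces V = True.
All clauses satisfied.

S: False, U: False, C: False, V: True, A: True, R: True, B: True, M: False, H: False, P: True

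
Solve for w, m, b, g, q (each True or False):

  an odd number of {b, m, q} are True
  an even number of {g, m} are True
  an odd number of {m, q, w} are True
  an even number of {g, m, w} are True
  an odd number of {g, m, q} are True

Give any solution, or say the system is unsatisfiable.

w=F, m=F, b=F, g=F, q=T

{b, m, q}: 1 true → odd ✓
{g, m}: 0 true → even ✓
{m, q, w}: 1 true → odd ✓
{g, m, w}: 0 true → even ✓
{g, m, q}: 1 true → odd ✓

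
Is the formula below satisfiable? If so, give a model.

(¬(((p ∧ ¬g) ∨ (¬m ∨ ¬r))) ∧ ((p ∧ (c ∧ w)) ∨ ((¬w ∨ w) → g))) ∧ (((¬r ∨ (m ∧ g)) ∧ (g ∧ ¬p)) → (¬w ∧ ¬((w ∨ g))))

w: True; c: True; r: True; p: True; g: True; m: True

  ¬(((p ∧ ¬g) ∨ (¬m ∨ ¬r))) ∧ ((p ∧ (c ∧ w)) ∨ ((¬w ∨ w) → g)) = True
    ¬(((p ∧ ¬g) ∨ (¬m ∨ ¬r))) = True
      (p ∧ ¬g) ∨ (¬m ∨ ¬r) = False
        p ∧ ¬g = False
          ¬g = False
        ¬m ∨ ¬r = False
          ¬m = False
          ¬r = False
    (p ∧ (c ∧ w)) ∨ ((¬w ∨ w) → g) = True
      p ∧ (c ∧ w) = True
        c ∧ w = True
      (¬w ∨ w) → g = True
        ¬w ∨ w = True
          ¬w = False
  ((¬r ∨ (m ∧ g)) ∧ (g ∧ ¬p)) → (¬w ∧ ¬((w ∨ g))) = True
    (¬r ∨ (m ∧ g)) ∧ (g ∧ ¬p) = False
      ¬r ∨ (m ∧ g) = True
        ¬r = False
        m ∧ g = True
      g ∧ ¬p = False
        ¬p = False
    ¬w ∧ ¬((w ∨ g)) = False
      ¬w = False
      ¬((w ∨ g)) = False
        w ∨ g = True
Both conjuncts True, so the formula holds.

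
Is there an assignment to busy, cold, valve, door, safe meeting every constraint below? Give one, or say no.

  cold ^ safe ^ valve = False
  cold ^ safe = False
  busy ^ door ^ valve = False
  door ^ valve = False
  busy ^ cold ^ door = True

busy=F, cold=T, valve=F, door=F, safe=T

cold ^ safe ^ valve = T ^ T ^ F = False ✓
cold ^ safe = T ^ T = False ✓
busy ^ door ^ valve = F ^ F ^ F = False ✓
door ^ valve = F ^ F = False ✓
busy ^ cold ^ door = F ^ T ^ F = True ✓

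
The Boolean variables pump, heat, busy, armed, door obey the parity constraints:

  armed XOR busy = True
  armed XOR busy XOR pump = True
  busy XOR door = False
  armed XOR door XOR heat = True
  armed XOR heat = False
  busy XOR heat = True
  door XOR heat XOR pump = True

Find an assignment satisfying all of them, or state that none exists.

pump = False, heat = False, busy = True, armed = False, door = True

armed XOR busy = F XOR T = True ✓
armed XOR busy XOR pump = F XOR T XOR F = True ✓
busy XOR door = T XOR T = False ✓
armed XOR door XOR heat = F XOR T XOR F = True ✓
armed XOR heat = F XOR F = False ✓
busy XOR heat = T XOR F = True ✓
door XOR heat XOR pump = T XOR F XOR F = True ✓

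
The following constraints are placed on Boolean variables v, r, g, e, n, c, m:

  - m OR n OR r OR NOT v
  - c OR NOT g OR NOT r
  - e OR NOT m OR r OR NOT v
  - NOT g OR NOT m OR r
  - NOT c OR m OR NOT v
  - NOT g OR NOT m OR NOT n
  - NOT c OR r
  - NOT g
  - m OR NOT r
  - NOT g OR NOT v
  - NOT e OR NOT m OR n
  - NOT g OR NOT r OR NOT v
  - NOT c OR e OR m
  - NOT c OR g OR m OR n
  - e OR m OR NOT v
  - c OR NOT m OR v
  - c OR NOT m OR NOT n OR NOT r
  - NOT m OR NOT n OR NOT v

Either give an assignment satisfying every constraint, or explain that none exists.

Unit clause (NOT g) forces g = False.
Set v = False.
Set r = False.
  then (NOT c OR r) forces c = False.
  then (c OR NOT m OR v) forces m = False.
Set e = True.
Set n = True.
All clauses satisfied.

v = False, r = False, g = False, e = True, n = True, c = False, m = False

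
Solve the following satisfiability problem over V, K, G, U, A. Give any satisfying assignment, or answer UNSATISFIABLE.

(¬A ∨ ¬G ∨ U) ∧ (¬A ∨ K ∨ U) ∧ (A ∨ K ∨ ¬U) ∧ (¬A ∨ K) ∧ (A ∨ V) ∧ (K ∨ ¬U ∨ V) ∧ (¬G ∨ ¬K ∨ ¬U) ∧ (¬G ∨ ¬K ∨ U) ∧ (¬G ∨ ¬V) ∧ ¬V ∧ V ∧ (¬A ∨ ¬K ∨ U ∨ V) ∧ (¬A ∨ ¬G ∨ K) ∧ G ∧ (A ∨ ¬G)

Case V = True:
  Clause (¬V) is falsified — contradiction.
Case V = False:
  Clause (V) is falsified — contradiction.
Both cases fail, so the formula is unsatisfiable.

Unsatisfiable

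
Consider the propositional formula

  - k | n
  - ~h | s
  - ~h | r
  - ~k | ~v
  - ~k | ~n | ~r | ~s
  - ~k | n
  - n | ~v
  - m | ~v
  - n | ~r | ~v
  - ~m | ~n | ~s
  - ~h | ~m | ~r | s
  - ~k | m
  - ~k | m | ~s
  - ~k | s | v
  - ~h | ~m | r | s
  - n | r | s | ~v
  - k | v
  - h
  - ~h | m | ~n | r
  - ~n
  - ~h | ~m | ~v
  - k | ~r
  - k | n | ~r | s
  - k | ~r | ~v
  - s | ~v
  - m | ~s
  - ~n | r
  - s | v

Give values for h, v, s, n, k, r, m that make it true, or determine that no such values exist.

No satisfying assignment exists.

Case n = True:
  Clause (~n) is falsified — contradiction.
Case n = False:
  (k | n) forces k = True.
  Clause (~k | n) is falsified — contradiction.
Both cases fail, so the formula is unsatisfiable.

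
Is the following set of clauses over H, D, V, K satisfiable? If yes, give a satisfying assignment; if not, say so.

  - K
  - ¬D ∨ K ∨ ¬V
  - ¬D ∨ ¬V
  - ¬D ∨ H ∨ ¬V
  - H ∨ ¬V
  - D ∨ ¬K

Unit clause (K) forces K = True.
In (D ∨ ¬K) only D is left, so D = True.
In (¬D ∨ ¬V) only ¬V is left, so V = False.
Set H = False.
All clauses satisfied.

H = False, D = True, V = False, K = True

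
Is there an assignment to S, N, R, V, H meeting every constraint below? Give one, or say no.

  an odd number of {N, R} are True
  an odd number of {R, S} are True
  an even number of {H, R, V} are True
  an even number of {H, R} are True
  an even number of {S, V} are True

S = False, N = False, R = True, V = False, H = True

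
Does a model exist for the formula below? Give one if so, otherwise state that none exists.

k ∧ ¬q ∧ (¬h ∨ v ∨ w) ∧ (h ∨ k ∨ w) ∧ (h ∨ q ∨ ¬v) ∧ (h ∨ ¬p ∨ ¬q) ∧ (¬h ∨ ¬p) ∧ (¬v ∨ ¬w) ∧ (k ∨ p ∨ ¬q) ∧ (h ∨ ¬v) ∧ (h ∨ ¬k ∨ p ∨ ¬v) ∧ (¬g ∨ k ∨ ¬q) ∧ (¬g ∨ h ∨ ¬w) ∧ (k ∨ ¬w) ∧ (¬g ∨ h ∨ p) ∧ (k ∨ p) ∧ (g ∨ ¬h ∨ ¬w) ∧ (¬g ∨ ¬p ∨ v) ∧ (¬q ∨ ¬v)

v = False, p = False, g = True, q = False, w = True, k = True, h = True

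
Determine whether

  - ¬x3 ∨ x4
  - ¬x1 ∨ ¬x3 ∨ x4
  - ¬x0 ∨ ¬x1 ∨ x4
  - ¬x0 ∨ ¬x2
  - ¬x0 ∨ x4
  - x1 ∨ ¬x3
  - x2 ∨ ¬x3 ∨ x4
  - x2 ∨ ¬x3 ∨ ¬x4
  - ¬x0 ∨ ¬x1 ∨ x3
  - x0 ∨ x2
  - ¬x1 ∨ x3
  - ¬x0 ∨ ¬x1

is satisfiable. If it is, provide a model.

Set x0 = False.
  then (x0 ∨ x2) forces x2 = True.
Set x1 = True.
  then (¬x1 ∨ x3) forces x3 = True.
  then (¬x3 ∨ x4) forces x4 = True.
All clauses satisfied.

x0: False; x1: True; x2: True; x3: True; x4: True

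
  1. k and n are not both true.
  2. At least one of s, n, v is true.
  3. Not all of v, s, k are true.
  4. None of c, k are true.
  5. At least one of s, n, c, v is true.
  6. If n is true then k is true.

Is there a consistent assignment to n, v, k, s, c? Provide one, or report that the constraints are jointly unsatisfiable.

n = False; v = False; k = False; s = True; c = False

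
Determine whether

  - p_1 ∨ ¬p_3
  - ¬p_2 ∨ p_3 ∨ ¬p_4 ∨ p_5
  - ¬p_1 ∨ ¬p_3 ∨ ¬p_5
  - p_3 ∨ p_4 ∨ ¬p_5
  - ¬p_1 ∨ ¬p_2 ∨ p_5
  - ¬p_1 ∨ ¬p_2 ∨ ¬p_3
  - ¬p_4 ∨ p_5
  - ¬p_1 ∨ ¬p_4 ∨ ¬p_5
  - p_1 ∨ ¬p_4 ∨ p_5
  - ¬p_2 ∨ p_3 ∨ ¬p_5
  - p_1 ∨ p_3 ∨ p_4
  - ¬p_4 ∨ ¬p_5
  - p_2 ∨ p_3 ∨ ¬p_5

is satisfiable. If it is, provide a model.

p_1 = True, p_2 = False, p_3 = True, p_4 = False, p_5 = False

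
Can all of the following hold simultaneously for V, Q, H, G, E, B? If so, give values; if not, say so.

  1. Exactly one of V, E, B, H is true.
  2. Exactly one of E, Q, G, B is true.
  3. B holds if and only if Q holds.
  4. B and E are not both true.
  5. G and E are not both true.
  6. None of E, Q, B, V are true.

V = False, Q = False, H = True, G = True, E = False, B = False

  (1) {V, E, B, H}: 1 true — exactly one ✓
  (2) {E, Q, G, B}: 1 true — exactly one ✓
  (3) B=F, Q=F — same ✓
  (4) B=F, E=F — not both ✓
  (5) G=T, E=F — not both ✓
  (6) {E, Q, B, V}: 0 true — none ✓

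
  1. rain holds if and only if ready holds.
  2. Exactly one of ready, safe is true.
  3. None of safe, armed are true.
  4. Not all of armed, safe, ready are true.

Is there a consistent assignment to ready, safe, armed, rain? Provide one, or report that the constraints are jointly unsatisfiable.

ready: True; safe: False; armed: False; rain: True

  (1) rain=T, ready=T — same ✓
  (2) {ready, safe}: 1 true — exactly one ✓
  (3) {safe, armed}: 0 true — none ✓
  (4) {armed, safe, ready}: 1/3 true — not all ✓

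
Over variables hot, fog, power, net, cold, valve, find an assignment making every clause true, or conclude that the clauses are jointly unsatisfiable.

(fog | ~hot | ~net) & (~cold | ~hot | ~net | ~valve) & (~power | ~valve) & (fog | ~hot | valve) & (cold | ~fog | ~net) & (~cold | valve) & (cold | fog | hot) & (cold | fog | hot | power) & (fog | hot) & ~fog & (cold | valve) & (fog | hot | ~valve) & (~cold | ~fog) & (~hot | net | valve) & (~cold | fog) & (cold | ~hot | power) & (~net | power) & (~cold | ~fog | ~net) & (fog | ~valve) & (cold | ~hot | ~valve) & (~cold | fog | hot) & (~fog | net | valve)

Case fog = True:
  Clause (~fog) is falsified — contradiction.
Case fog = False:
  (fog | hot) forces hot = True.
  (fog | ~hot | ~net) forces net = False.
  (fog | ~hot | valve) forces valve = True.
  Clause (fog | ~valve) is falsified — contradiction.
Both cases fail, so the formula is unsatisfiable.

UNSATISFIABLE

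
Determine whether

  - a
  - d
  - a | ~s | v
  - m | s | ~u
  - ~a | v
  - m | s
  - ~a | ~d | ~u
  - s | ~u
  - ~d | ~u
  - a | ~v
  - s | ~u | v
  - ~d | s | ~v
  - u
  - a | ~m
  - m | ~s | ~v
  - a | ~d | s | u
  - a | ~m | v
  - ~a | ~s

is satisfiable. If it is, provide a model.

The formula is unsatisfiable.

Case u = True:
  (a) forces a = True.
  (d) forces d = True.
  Clause (~a | ~d | ~u) is falsified — contradiction.
Case u = False:
  Clause (u) is falsified — contradiction.
Both cases fail, so the formula is unsatisfiable.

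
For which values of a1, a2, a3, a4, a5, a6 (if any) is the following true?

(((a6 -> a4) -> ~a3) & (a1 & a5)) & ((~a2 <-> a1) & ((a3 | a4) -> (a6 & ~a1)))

a1 = True, a2 = False, a3 = False, a4 = False, a5 = True, a6 = False

  ((a6 -> a4) -> ~a3) & (a1 & a5) = True
    (a6 -> a4) -> ~a3 = True
      a6 -> a4 = True
      ~a3 = True
    a1 & a5 = True
  (~a2 <-> a1) & ((a3 | a4) -> (a6 & ~a1)) = True
    ~a2 <-> a1 = True
      ~a2 = True
    (a3 | a4) -> (a6 & ~a1) = True
      a3 | a4 = False
      a6 & ~a1 = False
        ~a1 = False
Both conjuncts True, so the formula holds.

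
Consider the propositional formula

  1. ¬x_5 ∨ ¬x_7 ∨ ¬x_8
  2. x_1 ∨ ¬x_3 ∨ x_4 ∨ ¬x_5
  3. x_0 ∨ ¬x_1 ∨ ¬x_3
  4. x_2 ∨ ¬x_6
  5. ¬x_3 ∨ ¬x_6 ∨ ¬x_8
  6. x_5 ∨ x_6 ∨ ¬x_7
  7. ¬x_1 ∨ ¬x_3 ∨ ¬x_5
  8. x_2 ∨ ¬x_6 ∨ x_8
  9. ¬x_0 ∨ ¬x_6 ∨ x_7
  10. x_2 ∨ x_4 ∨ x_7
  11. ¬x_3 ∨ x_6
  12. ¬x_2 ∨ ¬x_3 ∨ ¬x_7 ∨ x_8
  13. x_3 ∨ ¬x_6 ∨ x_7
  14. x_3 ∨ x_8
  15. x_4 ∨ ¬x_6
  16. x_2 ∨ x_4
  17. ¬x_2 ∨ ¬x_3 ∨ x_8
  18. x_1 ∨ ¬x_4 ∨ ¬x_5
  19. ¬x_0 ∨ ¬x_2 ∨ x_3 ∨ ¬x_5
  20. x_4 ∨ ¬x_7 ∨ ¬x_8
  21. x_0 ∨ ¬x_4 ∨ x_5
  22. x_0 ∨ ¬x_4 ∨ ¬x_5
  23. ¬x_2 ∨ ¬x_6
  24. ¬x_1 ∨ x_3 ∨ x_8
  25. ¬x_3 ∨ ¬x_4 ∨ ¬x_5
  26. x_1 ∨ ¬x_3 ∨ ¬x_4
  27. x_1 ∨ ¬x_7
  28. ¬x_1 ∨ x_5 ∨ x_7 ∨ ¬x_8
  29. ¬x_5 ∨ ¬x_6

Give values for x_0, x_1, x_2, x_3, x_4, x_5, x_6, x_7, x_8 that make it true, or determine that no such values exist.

x_0 = True; x_1 = True; x_2 = False; x_3 = False; x_4 = True; x_5 = True; x_6 = False; x_7 = False; x_8 = True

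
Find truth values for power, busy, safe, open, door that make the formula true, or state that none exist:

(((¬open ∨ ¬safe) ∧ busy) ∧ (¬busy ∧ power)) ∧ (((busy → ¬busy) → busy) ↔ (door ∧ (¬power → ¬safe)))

Unsatisfiable — no assignment works.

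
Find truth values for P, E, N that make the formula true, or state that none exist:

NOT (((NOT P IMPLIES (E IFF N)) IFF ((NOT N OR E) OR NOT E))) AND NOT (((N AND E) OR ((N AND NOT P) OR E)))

No satisfying assignment exists.

Case E = True: the conjunct NOT (((N AND E) OR ((N AND NOT P) OR E))) becomes NOT ((N OR True)) = False.
Case E = False: the formula simplifies to NOT ((NOT P IMPLIES NOT N)) AND NOT ((N AND NOT P)).
  P = True: the conjunct NOT ((NOT P IMPLIES NOT N)) becomes NOT ((False IMPLIES NOT N)) = False.
  P = False: simplifies to NOT (NOT N) AND NOT N.
    N = True: the conjunct NOT N is False.
    N = False: the conjunct NOT (NOT N) becomes NOT (NOT False) = False.
Both cases fail — unsatisfiable.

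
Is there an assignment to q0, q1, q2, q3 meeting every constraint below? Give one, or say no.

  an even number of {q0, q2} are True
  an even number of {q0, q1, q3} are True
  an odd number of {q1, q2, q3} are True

No satisfying assignment exists.

Adding constraints 1, 2, 3 mod 2: every variable appears an even number of times on the left, so the left side is 0.
But the right sides sum to 1 (mod 2). 0 ≠ 1 — the system is inconsistent.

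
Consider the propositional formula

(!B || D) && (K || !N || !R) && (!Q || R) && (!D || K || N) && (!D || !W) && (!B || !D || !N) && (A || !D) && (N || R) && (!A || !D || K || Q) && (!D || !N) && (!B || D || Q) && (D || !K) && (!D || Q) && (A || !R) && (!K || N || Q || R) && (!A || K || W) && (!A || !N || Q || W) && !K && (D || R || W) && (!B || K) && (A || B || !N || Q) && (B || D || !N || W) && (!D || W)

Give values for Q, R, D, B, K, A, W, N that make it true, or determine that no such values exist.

Unit clause (!K) forces K = False.
In (!B || K) only !B is left, so B = False.
Set Q = False.
  then (!D || Q) forces D = False.
Set R = False.
  then (N || R) forces N = True.
  then (D || R || W) forces W = True.
  then (A || B || !N || Q) forces A = True.
All clauses satisfied.

Q: False, R: False, D: False, B: False, K: False, A: True, W: True, N: True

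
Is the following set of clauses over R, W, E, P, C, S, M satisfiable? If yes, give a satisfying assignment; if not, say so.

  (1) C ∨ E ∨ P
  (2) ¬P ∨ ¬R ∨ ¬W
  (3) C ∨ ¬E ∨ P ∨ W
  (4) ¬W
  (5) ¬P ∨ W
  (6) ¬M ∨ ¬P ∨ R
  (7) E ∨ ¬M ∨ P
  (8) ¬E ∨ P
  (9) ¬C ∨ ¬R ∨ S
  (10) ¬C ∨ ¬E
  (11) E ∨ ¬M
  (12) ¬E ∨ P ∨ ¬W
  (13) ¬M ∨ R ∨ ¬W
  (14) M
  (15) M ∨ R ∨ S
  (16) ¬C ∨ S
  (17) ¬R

Case M = True:
  (¬W) forces W = False.
  (¬P ∨ W) forces P = False.
  (E ∨ ¬M ∨ P) forces E = True.
  Clause (¬E ∨ P) is falsified — contradiction.
Case M = False:
  Clause (M) is falsified — contradiction.
Both cases fail, so the formula is unsatisfiable.

UNSATISFIABLE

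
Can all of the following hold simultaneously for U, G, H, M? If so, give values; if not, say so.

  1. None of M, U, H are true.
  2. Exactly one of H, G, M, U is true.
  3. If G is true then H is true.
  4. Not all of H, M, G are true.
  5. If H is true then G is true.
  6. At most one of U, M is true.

The formula is unsatisfiable.

Case U = True:
  Constraint (1) is violated (U=T) — contradiction.
Case U = False:
  (1) forces M = False.
  (1) forces H = False.
  (2) with H=F, M=F, U=F forces G = True.
  Constraint (3) is violated (G=T, H=F) — contradiction.
Both cases fail — unsatisfiable.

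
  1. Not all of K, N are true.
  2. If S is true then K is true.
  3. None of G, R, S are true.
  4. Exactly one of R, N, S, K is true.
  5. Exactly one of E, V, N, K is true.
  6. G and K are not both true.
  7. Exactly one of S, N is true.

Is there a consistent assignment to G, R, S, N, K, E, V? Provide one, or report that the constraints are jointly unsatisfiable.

G = False, R = False, S = False, N = True, K = False, E = False, V = False

  (1) {K, N}: 1/2 true — not all ✓
  (2) S=F ⇒ K: vacuous ✓
  (3) {G, R, S}: 0 true — none ✓
  (4) {R, N, S, K}: 1 true — exactly one ✓
  (5) {E, V, N, K}: 1 true — exactly one ✓
  (6) G=F, K=F — not both ✓
  (7) {S, N}: 1 true — exactly one ✓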